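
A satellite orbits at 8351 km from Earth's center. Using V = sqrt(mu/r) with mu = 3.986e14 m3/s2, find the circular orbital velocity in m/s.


V = sqrt(3.986e14 / 8351000) = 6909 m/s

6909 m/s


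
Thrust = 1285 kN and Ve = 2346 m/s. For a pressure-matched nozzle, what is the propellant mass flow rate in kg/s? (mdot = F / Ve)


mdot = F / Ve = 1285000 / 2346 = 547.7 kg/s

547.7 kg/s


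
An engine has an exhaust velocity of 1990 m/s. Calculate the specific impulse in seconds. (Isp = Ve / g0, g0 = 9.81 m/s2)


Isp = Ve / g0 = 1990 / 9.81 = 202.9 s

202.9 s


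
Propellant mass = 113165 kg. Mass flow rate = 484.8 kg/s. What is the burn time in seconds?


tb = 113165 / 484.8 = 233.4 s

233.4 s


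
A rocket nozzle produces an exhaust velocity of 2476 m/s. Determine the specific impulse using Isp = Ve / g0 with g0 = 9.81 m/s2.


Isp = Ve / g0 = 2476 / 9.81 = 252.4 s

252.4 s


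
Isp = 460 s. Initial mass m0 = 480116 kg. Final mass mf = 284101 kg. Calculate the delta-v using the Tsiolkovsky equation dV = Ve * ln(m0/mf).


Ve = 460 * 9.81 = 4512.6 m/s
dV = 4512.6 * ln(480116/284101) = 2368 m/s

2368 m/s


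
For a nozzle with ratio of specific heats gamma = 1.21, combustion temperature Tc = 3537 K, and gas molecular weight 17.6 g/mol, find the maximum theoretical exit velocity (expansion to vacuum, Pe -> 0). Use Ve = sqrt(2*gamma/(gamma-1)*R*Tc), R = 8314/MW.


R = 8314 / 17.6 = 472.39 J/(kg.K)
Ve = sqrt(2 * 1.21 / (1.21 - 1) * 472.39 * 3537) = 4388 m/s

4388 m/s


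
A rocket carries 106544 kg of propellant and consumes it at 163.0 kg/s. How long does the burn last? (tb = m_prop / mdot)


tb = 106544 / 163.0 = 653.6 s

653.6 s


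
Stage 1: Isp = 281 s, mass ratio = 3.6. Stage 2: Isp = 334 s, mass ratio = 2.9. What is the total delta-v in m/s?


dV1 = 281 * 9.81 * ln(3.6) = 3531.0 m/s
dV2 = 334 * 9.81 * ln(2.9) = 3488.6 m/s
Total dV = 3531.0 + 3488.6 = 7019.6 m/s ~ 7020 m/s

7020 m/s


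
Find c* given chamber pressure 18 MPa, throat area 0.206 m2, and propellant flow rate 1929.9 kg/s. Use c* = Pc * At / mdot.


c* = 18e6 * 0.206 / 1929.9 = 1921 m/s

1921 m/s


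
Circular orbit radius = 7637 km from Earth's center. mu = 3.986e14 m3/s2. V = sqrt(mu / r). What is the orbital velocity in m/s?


V = sqrt(3.986e14 / 7637000) = 7224 m/s

7224 m/s


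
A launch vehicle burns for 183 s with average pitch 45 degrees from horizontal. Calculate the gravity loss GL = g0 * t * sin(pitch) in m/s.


GL = 9.81 * 183 * sin(45 deg) = 1269 m/s

1269 m/s


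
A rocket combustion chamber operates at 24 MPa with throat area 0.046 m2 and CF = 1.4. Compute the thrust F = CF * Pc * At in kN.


F = 1.4 * 24e6 * 0.046 = 1.5456e+06 N = 1545.6 kN

1545.6 kN


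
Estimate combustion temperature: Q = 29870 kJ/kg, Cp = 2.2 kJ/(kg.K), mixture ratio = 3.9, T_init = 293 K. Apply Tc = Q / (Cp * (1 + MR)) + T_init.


Tc = 29870 / (2.2 * (1 + 3.9)) + 293 = 3064 K

3064 K


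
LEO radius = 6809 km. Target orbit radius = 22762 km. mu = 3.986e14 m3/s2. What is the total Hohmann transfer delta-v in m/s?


V1 = sqrt(mu/r1) = 7651.15 m/s
dV1 = V1*(sqrt(2*r2/(r1+r2)) - 1) = 1842.08 m/s
V2 = sqrt(mu/r2) = 4184.69 m/s
dV2 = V2*(1 - sqrt(2*r1/(r1+r2))) = 1344.9 m/s
Total dV = 3187 m/s

3187 m/s


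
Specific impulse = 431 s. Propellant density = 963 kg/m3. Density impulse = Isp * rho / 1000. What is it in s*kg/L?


rho*Isp = 431 * 963 / 1000 = 415 s*kg/L

415 s*kg/L


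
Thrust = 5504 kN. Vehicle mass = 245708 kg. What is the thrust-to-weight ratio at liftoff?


TWR = 5504000 / (245708 * 9.81) = 2.28

2.28


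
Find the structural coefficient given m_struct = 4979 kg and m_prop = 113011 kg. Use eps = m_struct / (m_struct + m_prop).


eps = 4979 / (4979 + 113011) = 0.0422

0.0422


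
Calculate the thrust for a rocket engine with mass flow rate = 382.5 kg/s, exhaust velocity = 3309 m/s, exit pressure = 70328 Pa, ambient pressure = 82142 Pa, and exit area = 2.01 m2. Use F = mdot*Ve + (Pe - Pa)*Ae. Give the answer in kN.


F = 382.5 * 3309 + (70328 - 82142) * 2.01 = 1.2419e+06 N = 1241.9 kN

1241.9 kN


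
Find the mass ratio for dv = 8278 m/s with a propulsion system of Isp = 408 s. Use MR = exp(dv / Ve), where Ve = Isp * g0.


Ve = 408 * 9.81 = 4002.48 m/s
MR = exp(8278 / 4002.48) = 7.911

7.911


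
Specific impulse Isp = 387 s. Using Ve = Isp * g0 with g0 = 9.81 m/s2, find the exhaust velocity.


Ve = Isp * g0 = 387 * 9.81 = 3796.5 m/s

3796.5 m/s


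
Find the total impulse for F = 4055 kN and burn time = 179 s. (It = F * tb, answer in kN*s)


It = 4055 * 179 = 725845 kN*s

725845 kN*s


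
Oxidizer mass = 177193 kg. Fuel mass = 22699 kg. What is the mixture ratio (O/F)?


MR = 177193 / 22699 = 7.81

7.81


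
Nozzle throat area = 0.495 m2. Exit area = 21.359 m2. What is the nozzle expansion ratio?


AR = 21.359 / 0.495 = 43.1

43.1


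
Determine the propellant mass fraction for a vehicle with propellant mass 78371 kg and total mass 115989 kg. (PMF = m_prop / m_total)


PMF = 78371 / 115989 = 0.676

0.676


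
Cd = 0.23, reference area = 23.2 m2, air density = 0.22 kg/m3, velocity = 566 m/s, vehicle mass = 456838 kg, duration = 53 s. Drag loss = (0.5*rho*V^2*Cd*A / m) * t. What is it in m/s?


D = 0.5 * 0.22 * 566^2 * 0.23 * 23.2 = 188036.16 N
a = 188036.16 / 456838 = 0.4116 m/s2
dV = 0.4116 * 53 = 21.8 m/s

21.8 m/s


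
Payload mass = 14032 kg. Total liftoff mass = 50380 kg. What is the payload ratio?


PR = 14032 / 50380 = 0.2785

0.2785


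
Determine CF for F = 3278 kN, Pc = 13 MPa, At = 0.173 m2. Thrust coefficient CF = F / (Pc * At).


CF = 3278000 / (13e6 * 0.173) = 1.46

1.46


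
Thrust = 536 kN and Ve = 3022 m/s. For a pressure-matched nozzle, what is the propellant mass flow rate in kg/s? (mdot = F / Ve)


mdot = F / Ve = 536000 / 3022 = 177.4 kg/s

177.4 kg/s


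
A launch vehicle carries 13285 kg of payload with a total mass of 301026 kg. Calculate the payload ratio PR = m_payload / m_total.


PR = 13285 / 301026 = 0.0441

0.0441


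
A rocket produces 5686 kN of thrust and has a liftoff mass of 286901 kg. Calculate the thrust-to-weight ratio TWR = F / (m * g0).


TWR = 5686000 / (286901 * 9.81) = 2.02

2.02


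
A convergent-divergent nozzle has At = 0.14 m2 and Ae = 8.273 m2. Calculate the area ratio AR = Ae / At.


AR = 8.273 / 0.14 = 59.1

59.1


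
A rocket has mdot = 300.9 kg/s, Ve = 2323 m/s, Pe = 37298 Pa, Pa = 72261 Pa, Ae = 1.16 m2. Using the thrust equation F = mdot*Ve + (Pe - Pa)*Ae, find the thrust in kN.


F = 300.9 * 2323 + (37298 - 72261) * 1.16 = 658434.0 N = 658.4 kN

658.4 kN


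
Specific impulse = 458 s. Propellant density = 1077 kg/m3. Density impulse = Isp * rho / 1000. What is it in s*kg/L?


rho*Isp = 458 * 1077 / 1000 = 493 s*kg/L

493 s*kg/L


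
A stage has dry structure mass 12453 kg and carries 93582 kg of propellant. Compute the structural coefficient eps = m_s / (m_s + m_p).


eps = 12453 / (12453 + 93582) = 0.1174

0.1174


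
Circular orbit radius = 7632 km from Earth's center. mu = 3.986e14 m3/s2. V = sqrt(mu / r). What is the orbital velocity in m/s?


V = sqrt(3.986e14 / 7632000) = 7227 m/s

7227 m/s


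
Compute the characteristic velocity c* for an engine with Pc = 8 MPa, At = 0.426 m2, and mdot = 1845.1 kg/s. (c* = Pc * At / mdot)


c* = 8e6 * 0.426 / 1845.1 = 1847 m/s

1847 m/s


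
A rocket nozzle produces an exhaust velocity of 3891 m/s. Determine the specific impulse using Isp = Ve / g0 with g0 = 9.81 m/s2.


Isp = Ve / g0 = 3891 / 9.81 = 396.6 s

396.6 s


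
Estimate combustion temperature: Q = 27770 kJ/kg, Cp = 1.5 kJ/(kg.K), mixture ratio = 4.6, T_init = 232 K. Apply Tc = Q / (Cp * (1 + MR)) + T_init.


Tc = 27770 / (1.5 * (1 + 4.6)) + 232 = 3538 K

3538 K


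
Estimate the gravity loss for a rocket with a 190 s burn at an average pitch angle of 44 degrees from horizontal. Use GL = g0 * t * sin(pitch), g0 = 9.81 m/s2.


GL = 9.81 * 190 * sin(44 deg) = 1295 m/s

1295 m/s


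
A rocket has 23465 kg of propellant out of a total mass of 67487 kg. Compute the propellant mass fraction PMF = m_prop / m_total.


PMF = 23465 / 67487 = 0.348

0.348


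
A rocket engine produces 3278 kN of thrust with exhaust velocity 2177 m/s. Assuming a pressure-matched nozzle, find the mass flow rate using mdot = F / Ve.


mdot = F / Ve = 3278000 / 2177 = 1505.7 kg/s

1505.7 kg/s


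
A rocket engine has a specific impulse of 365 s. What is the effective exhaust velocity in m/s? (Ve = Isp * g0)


Ve = Isp * g0 = 365 * 9.81 = 3580.7 m/s

3580.7 m/s


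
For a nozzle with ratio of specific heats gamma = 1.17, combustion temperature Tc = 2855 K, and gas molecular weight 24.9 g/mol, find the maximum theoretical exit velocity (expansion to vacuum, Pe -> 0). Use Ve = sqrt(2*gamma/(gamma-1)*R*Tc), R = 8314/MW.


R = 8314 / 24.9 = 333.9 J/(kg.K)
Ve = sqrt(2 * 1.17 / (1.17 - 1) * 333.9 * 2855) = 3622 m/s

3622 m/s


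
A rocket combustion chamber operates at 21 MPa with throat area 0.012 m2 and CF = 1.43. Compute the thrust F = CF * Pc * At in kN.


F = 1.43 * 21e6 * 0.012 = 360360.0 N = 360.4 kN

360.4 kN


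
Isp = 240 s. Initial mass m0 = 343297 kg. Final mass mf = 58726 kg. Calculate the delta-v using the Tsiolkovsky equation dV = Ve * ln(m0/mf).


Ve = 240 * 9.81 = 2354.4 m/s
dV = 2354.4 * ln(343297/58726) = 4157 m/s

4157 m/s


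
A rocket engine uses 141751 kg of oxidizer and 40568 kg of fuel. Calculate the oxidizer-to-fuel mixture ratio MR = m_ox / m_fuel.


MR = 141751 / 40568 = 3.49

3.49


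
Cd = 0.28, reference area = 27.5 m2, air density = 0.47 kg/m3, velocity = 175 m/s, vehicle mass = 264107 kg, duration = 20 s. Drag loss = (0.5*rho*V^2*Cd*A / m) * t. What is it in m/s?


D = 0.5 * 0.47 * 175^2 * 0.28 * 27.5 = 55415.94 N
a = 55415.94 / 264107 = 0.2098 m/s2
dV = 0.2098 * 20 = 4.2 m/s

4.2 m/s


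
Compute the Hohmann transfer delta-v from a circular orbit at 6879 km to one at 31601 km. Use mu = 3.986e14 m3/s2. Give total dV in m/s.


V1 = sqrt(mu/r1) = 7612.13 m/s
dV1 = V1*(sqrt(2*r2/(r1+r2)) - 1) = 2143.47 m/s
V2 = sqrt(mu/r2) = 3551.55 m/s
dV2 = V2*(1 - sqrt(2*r1/(r1+r2))) = 1427.92 m/s
Total dV = 3571 m/s

3571 m/s


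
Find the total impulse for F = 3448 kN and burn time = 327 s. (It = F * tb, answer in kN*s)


It = 3448 * 327 = 1127496 kN*s

1127496 kN*s


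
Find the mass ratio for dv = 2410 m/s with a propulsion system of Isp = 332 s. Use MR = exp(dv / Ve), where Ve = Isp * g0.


Ve = 332 * 9.81 = 3256.92 m/s
MR = exp(2410 / 3256.92) = 2.096

2.096


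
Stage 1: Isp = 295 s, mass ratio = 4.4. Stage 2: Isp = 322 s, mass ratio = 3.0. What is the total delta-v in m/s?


dV1 = 295 * 9.81 * ln(4.4) = 4287.7 m/s
dV2 = 322 * 9.81 * ln(3.0) = 3470.3 m/s
Total dV = 4287.7 + 3470.3 = 7758.0 m/s ~ 7758 m/s

7758 m/s


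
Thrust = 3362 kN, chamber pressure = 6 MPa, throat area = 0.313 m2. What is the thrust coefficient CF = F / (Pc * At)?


CF = 3362000 / (6e6 * 0.313) = 1.79

1.79


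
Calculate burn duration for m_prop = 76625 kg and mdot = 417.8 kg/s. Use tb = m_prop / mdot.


tb = 76625 / 417.8 = 183.4 s

183.4 s


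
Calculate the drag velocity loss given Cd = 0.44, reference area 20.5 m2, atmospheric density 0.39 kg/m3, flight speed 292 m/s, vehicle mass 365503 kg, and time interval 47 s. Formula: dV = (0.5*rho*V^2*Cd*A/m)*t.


D = 0.5 * 0.39 * 292^2 * 0.44 * 20.5 = 149970.85 N
a = 149970.85 / 365503 = 0.4103 m/s2
dV = 0.4103 * 47 = 19.3 m/s

19.3 m/s


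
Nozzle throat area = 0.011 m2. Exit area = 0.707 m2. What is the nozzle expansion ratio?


AR = 0.707 / 0.011 = 64.3

64.3


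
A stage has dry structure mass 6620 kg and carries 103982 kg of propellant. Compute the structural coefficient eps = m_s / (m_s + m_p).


eps = 6620 / (6620 + 103982) = 0.0599

0.0599


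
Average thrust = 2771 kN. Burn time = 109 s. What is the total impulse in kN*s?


It = 2771 * 109 = 302039 kN*s

302039 kN*s


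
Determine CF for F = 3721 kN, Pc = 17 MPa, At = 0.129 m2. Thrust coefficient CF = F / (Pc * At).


CF = 3721000 / (17e6 * 0.129) = 1.7

1.7


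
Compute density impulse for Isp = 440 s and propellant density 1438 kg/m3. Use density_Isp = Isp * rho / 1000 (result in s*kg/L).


rho*Isp = 440 * 1438 / 1000 = 633 s*kg/L

633 s*kg/L


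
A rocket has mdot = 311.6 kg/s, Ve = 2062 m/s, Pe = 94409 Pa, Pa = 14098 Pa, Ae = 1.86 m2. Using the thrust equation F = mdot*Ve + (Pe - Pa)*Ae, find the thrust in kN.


F = 311.6 * 2062 + (94409 - 14098) * 1.86 = 791898.0 N = 791.9 kN

791.9 kN


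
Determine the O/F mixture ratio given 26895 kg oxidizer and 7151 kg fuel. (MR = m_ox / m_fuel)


MR = 26895 / 7151 = 3.76

3.76


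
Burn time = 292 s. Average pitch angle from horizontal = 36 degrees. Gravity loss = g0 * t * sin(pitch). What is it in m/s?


GL = 9.81 * 292 * sin(36 deg) = 1684 m/s

1684 m/s


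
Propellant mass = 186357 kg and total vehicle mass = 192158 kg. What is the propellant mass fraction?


PMF = 186357 / 192158 = 0.97

0.97


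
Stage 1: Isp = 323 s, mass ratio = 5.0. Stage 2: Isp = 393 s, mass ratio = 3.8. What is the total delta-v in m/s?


dV1 = 323 * 9.81 * ln(5.0) = 5099.7 m/s
dV2 = 393 * 9.81 * ln(3.8) = 5146.9 m/s
Total dV = 5099.7 + 5146.9 = 10246.6 m/s ~ 10247 m/s

10247 m/s


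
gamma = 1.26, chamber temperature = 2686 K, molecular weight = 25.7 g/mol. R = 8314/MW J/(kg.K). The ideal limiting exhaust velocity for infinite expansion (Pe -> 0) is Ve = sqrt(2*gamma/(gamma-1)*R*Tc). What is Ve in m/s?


R = 8314 / 25.7 = 323.5 J/(kg.K)
Ve = sqrt(2 * 1.26 / (1.26 - 1) * 323.5 * 2686) = 2902 m/s

2902 m/s


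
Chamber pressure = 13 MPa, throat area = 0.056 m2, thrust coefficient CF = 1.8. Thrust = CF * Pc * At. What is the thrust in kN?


F = 1.8 * 13e6 * 0.056 = 1.3104e+06 N = 1310.4 kN

1310.4 kN


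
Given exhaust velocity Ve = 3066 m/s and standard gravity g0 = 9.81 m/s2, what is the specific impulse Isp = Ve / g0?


Isp = Ve / g0 = 3066 / 9.81 = 312.5 s

312.5 s


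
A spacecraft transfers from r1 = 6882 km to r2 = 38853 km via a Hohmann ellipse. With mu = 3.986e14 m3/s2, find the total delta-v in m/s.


V1 = sqrt(mu/r1) = 7610.47 m/s
dV1 = V1*(sqrt(2*r2/(r1+r2)) - 1) = 2309.59 m/s
V2 = sqrt(mu/r2) = 3203.0 m/s
dV2 = V2*(1 - sqrt(2*r1/(r1+r2))) = 1445.86 m/s
Total dV = 3755 m/s

3755 m/s


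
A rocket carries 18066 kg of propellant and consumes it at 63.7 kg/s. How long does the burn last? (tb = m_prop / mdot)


tb = 18066 / 63.7 = 283.6 s

283.6 s


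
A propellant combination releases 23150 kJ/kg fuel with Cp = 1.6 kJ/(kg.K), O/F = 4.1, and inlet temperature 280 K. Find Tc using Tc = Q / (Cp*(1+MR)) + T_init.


Tc = 23150 / (1.6 * (1 + 4.1)) + 280 = 3117 K

3117 K


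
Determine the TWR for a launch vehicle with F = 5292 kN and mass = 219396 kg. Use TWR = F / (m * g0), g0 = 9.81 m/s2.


TWR = 5292000 / (219396 * 9.81) = 2.46

2.46


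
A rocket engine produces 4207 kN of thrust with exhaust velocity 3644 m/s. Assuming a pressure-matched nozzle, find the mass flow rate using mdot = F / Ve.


mdot = F / Ve = 4207000 / 3644 = 1154.5 kg/s

1154.5 kg/s


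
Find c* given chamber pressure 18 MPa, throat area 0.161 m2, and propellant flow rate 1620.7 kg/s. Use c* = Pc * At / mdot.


c* = 18e6 * 0.161 / 1620.7 = 1788 m/s

1788 m/s


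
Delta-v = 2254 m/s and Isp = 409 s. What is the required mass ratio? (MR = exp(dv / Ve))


Ve = 409 * 9.81 = 4012.29 m/s
MR = exp(2254 / 4012.29) = 1.754

1.754


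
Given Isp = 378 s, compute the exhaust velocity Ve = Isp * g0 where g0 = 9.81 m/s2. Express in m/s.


Ve = Isp * g0 = 378 * 9.81 = 3708.2 m/s

3708.2 m/s


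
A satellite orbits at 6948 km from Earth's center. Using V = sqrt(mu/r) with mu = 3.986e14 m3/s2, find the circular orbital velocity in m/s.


V = sqrt(3.986e14 / 6948000) = 7574 m/s

7574 m/s


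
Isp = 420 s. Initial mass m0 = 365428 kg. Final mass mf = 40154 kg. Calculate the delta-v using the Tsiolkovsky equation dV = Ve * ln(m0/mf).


Ve = 420 * 9.81 = 4120.2 m/s
dV = 4120.2 * ln(365428/40154) = 9099 m/s

9099 m/s


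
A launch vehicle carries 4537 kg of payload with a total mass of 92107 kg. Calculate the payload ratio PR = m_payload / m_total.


PR = 4537 / 92107 = 0.0493

0.0493


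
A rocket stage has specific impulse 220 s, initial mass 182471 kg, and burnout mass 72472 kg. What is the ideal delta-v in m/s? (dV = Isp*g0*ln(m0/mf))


Ve = 220 * 9.81 = 2158.2 m/s
dV = 2158.2 * ln(182471/72472) = 1993 m/s

1993 m/s


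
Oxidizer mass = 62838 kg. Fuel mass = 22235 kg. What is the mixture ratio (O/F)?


MR = 62838 / 22235 = 2.83

2.83


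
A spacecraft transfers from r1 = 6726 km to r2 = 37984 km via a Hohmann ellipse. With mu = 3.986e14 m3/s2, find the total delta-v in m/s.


V1 = sqrt(mu/r1) = 7698.22 m/s
dV1 = V1*(sqrt(2*r2/(r1+r2)) - 1) = 2336.45 m/s
V2 = sqrt(mu/r2) = 3239.43 m/s
dV2 = V2*(1 - sqrt(2*r1/(r1+r2))) = 1462.54 m/s
Total dV = 3799 m/s

3799 m/s


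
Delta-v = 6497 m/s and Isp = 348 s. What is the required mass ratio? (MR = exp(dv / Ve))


Ve = 348 * 9.81 = 3413.88 m/s
MR = exp(6497 / 3413.88) = 6.707

6.707


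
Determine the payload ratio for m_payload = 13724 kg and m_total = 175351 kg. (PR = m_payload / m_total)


PR = 13724 / 175351 = 0.0783

0.0783


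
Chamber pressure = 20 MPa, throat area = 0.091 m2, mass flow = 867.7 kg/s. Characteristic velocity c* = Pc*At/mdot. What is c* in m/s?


c* = 20e6 * 0.091 / 867.7 = 2097 m/s

2097 m/s


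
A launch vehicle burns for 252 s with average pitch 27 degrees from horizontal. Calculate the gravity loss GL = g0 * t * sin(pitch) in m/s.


GL = 9.81 * 252 * sin(27 deg) = 1122 m/s

1122 m/s


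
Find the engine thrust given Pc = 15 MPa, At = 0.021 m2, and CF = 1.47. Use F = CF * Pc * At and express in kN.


F = 1.47 * 15e6 * 0.021 = 463050.0 N = 463.1 kN

463.1 kN


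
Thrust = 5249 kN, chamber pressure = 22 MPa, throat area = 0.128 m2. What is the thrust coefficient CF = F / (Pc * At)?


CF = 5249000 / (22e6 * 0.128) = 1.86

1.86


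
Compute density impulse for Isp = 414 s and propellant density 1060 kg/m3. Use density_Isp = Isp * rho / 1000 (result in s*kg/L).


rho*Isp = 414 * 1060 / 1000 = 439 s*kg/L

439 s*kg/L


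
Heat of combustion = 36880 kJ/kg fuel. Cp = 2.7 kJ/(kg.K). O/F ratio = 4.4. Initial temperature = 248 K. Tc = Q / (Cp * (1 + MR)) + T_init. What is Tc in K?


Tc = 36880 / (2.7 * (1 + 4.4)) + 248 = 2777 K

2777 K


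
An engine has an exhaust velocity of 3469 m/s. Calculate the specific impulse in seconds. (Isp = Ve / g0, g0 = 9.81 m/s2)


Isp = Ve / g0 = 3469 / 9.81 = 353.6 s

353.6 s


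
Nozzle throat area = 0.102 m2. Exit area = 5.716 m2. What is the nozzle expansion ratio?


AR = 5.716 / 0.102 = 56.0

56.0


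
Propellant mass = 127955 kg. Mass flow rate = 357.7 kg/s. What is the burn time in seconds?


tb = 127955 / 357.7 = 357.7 s

357.7 s


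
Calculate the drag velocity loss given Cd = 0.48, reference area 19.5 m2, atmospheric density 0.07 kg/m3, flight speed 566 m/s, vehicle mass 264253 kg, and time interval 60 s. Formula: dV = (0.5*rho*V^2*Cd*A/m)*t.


D = 0.5 * 0.07 * 566^2 * 0.48 * 19.5 = 104948.63 N
a = 104948.63 / 264253 = 0.3972 m/s2
dV = 0.3972 * 60 = 23.8 m/s

23.8 m/s


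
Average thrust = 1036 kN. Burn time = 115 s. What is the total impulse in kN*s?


It = 1036 * 115 = 119140 kN*s

119140 kN*s


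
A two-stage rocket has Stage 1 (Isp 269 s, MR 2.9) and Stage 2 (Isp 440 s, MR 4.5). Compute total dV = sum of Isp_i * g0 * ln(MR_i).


dV1 = 269 * 9.81 * ln(2.9) = 2809.7 m/s
dV2 = 440 * 9.81 * ln(4.5) = 6492.2 m/s
Total dV = 2809.7 + 6492.2 = 9301.9 m/s ~ 9302 m/s

9302 m/s


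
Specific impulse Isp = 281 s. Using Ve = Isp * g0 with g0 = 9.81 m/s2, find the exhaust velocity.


Ve = Isp * g0 = 281 * 9.81 = 2756.6 m/s

2756.6 m/s


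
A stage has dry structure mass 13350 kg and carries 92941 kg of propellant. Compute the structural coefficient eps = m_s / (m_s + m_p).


eps = 13350 / (13350 + 92941) = 0.1256

0.1256


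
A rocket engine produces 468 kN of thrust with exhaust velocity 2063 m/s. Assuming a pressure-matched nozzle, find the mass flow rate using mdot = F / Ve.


mdot = F / Ve = 468000 / 2063 = 226.9 kg/s

226.9 kg/s


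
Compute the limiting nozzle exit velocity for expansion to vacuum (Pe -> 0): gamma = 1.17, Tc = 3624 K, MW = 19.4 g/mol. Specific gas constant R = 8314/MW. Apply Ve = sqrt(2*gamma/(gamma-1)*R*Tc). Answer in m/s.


R = 8314 / 19.4 = 428.56 J/(kg.K)
Ve = sqrt(2 * 1.17 / (1.17 - 1) * 428.56 * 3624) = 4624 m/s

4624 m/s


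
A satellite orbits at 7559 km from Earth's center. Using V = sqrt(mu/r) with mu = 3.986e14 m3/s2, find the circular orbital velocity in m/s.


V = sqrt(3.986e14 / 7559000) = 7262 m/s

7262 m/s


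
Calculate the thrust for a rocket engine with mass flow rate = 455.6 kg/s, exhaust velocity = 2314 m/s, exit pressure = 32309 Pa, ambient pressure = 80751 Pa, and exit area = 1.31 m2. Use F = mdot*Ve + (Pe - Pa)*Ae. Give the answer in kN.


F = 455.6 * 2314 + (32309 - 80751) * 1.31 = 990799.0 N = 990.8 kN

990.8 kN


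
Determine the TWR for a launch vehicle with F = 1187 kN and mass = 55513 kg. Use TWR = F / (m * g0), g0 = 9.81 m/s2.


TWR = 1187000 / (55513 * 9.81) = 2.18

2.18


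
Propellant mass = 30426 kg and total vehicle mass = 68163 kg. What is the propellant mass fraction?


PMF = 30426 / 68163 = 0.446

0.446


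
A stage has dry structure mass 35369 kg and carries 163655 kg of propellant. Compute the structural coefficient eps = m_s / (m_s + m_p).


eps = 35369 / (35369 + 163655) = 0.1777

0.1777


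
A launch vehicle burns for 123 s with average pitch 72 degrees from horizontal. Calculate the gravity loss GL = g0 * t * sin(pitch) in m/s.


GL = 9.81 * 123 * sin(72 deg) = 1148 m/s

1148 m/s


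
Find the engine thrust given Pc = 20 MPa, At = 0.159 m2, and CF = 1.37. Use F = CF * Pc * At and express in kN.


F = 1.37 * 20e6 * 0.159 = 4.3566e+06 N = 4356.6 kN

4356.6 kN


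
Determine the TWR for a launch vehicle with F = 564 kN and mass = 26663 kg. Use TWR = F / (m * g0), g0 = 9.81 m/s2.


TWR = 564000 / (26663 * 9.81) = 2.16

2.16


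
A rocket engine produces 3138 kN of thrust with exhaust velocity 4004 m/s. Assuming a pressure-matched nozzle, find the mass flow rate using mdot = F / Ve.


mdot = F / Ve = 3138000 / 4004 = 783.7 kg/s

783.7 kg/s


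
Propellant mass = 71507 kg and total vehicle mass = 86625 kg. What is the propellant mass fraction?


PMF = 71507 / 86625 = 0.825

0.825


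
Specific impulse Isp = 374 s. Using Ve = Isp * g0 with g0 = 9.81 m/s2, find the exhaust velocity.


Ve = Isp * g0 = 374 * 9.81 = 3668.9 m/s

3668.9 m/s


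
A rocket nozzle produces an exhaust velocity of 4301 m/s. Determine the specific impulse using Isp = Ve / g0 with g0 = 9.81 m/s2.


Isp = Ve / g0 = 4301 / 9.81 = 438.4 s

438.4 s


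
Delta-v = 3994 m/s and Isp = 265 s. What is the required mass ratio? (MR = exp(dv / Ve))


Ve = 265 * 9.81 = 2599.65 m/s
MR = exp(3994 / 2599.65) = 4.648

4.648


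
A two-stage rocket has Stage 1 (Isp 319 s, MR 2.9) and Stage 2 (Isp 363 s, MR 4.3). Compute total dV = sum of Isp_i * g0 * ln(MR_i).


dV1 = 319 * 9.81 * ln(2.9) = 3331.9 m/s
dV2 = 363 * 9.81 * ln(4.3) = 5194.2 m/s
Total dV = 3331.9 + 5194.2 = 8526.1 m/s ~ 8526 m/s

8526 m/s


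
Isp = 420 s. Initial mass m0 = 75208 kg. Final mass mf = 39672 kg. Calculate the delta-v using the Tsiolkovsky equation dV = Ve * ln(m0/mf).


Ve = 420 * 9.81 = 4120.2 m/s
dV = 4120.2 * ln(75208/39672) = 2635 m/s

2635 m/s


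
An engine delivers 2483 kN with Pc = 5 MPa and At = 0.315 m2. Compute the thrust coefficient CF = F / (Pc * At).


CF = 2483000 / (5e6 * 0.315) = 1.58

1.58


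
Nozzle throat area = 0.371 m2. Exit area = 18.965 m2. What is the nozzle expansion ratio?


AR = 18.965 / 0.371 = 51.1

51.1


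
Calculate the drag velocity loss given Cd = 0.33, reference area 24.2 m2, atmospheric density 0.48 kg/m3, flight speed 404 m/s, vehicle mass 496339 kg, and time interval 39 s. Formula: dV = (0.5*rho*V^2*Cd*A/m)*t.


D = 0.5 * 0.48 * 404^2 * 0.33 * 24.2 = 312826.31 N
a = 312826.31 / 496339 = 0.6303 m/s2
dV = 0.6303 * 39 = 24.6 m/s

24.6 m/s


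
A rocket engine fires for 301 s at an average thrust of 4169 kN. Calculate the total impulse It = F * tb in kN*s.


It = 4169 * 301 = 1254869 kN*s

1254869 kN*s


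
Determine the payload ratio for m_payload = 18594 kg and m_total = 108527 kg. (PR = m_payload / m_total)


PR = 18594 / 108527 = 0.1713

0.1713


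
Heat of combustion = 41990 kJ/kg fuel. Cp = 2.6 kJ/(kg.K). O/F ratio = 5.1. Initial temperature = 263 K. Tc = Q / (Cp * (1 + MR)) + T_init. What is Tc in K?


Tc = 41990 / (2.6 * (1 + 5.1)) + 263 = 2911 K

2911 K


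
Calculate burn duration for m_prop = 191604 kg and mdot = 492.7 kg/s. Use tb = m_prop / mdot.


tb = 191604 / 492.7 = 388.9 s

388.9 s


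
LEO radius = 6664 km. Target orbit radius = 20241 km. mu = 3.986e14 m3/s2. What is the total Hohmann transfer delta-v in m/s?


V1 = sqrt(mu/r1) = 7733.95 m/s
dV1 = V1*(sqrt(2*r2/(r1+r2)) - 1) = 1752.76 m/s
V2 = sqrt(mu/r2) = 4437.65 m/s
dV2 = V2*(1 - sqrt(2*r1/(r1+r2))) = 1314.31 m/s
Total dV = 3067 m/s

3067 m/s


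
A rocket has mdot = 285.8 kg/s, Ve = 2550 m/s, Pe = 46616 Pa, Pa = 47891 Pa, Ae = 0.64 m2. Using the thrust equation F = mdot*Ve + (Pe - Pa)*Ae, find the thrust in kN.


F = 285.8 * 2550 + (46616 - 47891) * 0.64 = 727974.0 N = 728.0 kN

728.0 kN


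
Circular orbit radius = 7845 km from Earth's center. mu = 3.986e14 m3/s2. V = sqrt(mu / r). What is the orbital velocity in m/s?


V = sqrt(3.986e14 / 7845000) = 7128 m/s

7128 m/s


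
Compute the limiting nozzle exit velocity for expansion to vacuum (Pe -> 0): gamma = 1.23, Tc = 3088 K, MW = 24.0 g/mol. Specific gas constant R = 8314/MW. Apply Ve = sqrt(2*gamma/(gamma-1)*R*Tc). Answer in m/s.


R = 8314 / 24.0 = 346.42 J/(kg.K)
Ve = sqrt(2 * 1.23 / (1.23 - 1) * 346.42 * 3088) = 3383 m/s

3383 m/s


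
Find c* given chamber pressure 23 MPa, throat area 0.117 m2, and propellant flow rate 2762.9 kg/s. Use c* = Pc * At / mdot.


c* = 23e6 * 0.117 / 2762.9 = 974 m/s

974 m/s


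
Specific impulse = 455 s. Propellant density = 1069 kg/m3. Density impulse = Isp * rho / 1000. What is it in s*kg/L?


rho*Isp = 455 * 1069 / 1000 = 486 s*kg/L

486 s*kg/L


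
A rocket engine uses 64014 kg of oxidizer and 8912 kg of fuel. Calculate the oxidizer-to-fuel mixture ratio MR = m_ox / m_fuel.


MR = 64014 / 8912 = 7.18

7.18


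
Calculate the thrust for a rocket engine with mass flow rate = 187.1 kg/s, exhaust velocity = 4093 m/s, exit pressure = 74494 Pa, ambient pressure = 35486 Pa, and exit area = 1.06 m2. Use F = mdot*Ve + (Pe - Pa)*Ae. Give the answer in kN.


F = 187.1 * 4093 + (74494 - 35486) * 1.06 = 807149.0 N = 807.1 kN

807.1 kN


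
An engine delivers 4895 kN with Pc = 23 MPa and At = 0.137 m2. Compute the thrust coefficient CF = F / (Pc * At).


CF = 4895000 / (23e6 * 0.137) = 1.55

1.55


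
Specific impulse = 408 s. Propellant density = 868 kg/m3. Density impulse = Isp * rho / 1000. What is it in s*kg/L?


rho*Isp = 408 * 868 / 1000 = 354 s*kg/L

354 s*kg/L


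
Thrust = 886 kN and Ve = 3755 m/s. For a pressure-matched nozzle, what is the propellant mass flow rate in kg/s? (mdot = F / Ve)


mdot = F / Ve = 886000 / 3755 = 236.0 kg/s

236.0 kg/s


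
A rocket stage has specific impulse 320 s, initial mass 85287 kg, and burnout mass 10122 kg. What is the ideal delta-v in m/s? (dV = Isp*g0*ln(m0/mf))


Ve = 320 * 9.81 = 3139.2 m/s
dV = 3139.2 * ln(85287/10122) = 6691 m/s

6691 m/s


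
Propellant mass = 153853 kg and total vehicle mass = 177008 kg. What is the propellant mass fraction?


PMF = 153853 / 177008 = 0.869

0.869


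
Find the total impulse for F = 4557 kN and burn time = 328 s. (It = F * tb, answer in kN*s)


It = 4557 * 328 = 1494696 kN*s

1494696 kN*s


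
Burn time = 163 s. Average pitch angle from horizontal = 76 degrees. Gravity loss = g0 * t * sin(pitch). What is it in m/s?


GL = 9.81 * 163 * sin(76 deg) = 1552 m/s

1552 m/s


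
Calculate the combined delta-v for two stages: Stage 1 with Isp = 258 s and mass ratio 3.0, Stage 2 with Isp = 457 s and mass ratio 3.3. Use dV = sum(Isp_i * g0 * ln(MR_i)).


dV1 = 258 * 9.81 * ln(3.0) = 2780.6 m/s
dV2 = 457 * 9.81 * ln(3.3) = 5352.6 m/s
Total dV = 2780.6 + 5352.6 = 8133.2 m/s ~ 8133 m/s

8133 m/s


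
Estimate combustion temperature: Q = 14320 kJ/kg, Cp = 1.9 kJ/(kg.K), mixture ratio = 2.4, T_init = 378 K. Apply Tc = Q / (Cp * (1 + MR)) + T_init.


Tc = 14320 / (1.9 * (1 + 2.4)) + 378 = 2595 K

2595 K


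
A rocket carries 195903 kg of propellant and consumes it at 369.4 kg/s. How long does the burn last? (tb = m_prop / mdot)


tb = 195903 / 369.4 = 530.3 s

530.3 s


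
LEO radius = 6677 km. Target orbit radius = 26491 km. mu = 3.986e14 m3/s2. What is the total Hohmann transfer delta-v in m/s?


V1 = sqrt(mu/r1) = 7726.41 m/s
dV1 = V1*(sqrt(2*r2/(r1+r2)) - 1) = 2038.82 m/s
V2 = sqrt(mu/r2) = 3879.0 m/s
dV2 = V2*(1 - sqrt(2*r1/(r1+r2))) = 1417.69 m/s
Total dV = 3457 m/s

3457 m/s


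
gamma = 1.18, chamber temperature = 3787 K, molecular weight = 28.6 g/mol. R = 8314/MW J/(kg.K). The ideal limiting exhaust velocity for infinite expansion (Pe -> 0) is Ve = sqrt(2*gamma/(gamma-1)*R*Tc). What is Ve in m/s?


R = 8314 / 28.6 = 290.7 J/(kg.K)
Ve = sqrt(2 * 1.18 / (1.18 - 1) * 290.7 * 3787) = 3799 m/s

3799 m/s


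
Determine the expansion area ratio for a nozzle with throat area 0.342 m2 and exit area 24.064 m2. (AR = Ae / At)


AR = 24.064 / 0.342 = 70.4

70.4


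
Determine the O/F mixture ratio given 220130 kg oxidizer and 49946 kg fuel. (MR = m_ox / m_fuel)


MR = 220130 / 49946 = 4.41

4.41


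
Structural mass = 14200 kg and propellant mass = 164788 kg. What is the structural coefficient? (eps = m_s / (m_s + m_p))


eps = 14200 / (14200 + 164788) = 0.0793

0.0793


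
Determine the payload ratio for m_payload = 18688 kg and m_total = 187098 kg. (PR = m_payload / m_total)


PR = 18688 / 187098 = 0.0999

0.0999


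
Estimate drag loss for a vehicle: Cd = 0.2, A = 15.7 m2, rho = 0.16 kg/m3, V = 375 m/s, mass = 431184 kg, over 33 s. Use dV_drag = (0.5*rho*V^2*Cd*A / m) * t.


D = 0.5 * 0.16 * 375^2 * 0.2 * 15.7 = 35325.0 N
a = 35325.0 / 431184 = 0.0819 m/s2
dV = 0.0819 * 33 = 2.7 m/s

2.7 m/s


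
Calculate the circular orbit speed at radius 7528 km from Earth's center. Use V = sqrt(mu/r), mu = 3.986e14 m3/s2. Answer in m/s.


V = sqrt(3.986e14 / 7528000) = 7277 m/s

7277 m/s


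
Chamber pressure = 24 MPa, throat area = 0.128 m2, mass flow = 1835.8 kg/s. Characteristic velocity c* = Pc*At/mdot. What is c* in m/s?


c* = 24e6 * 0.128 / 1835.8 = 1673 m/s

1673 m/s


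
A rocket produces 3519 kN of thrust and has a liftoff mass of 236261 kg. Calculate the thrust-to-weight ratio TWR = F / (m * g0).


TWR = 3519000 / (236261 * 9.81) = 1.52

1.52


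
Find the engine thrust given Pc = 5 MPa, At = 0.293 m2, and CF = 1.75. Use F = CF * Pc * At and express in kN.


F = 1.75 * 5e6 * 0.293 = 2.5638e+06 N = 2563.8 kN

2563.8 kN


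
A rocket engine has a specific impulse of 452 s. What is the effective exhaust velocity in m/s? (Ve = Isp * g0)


Ve = Isp * g0 = 452 * 9.81 = 4434.1 m/s

4434.1 m/s


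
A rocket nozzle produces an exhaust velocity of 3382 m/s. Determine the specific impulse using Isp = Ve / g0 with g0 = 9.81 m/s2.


Isp = Ve / g0 = 3382 / 9.81 = 344.8 s

344.8 s


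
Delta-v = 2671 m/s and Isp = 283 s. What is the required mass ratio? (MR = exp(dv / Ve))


Ve = 283 * 9.81 = 2776.23 m/s
MR = exp(2671 / 2776.23) = 2.617

2.617


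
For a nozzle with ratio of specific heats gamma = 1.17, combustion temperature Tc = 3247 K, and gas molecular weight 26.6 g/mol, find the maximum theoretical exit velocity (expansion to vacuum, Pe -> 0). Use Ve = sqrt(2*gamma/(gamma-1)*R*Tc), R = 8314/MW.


R = 8314 / 26.6 = 312.56 J/(kg.K)
Ve = sqrt(2 * 1.17 / (1.17 - 1) * 312.56 * 3247) = 3738 m/s

3738 m/s


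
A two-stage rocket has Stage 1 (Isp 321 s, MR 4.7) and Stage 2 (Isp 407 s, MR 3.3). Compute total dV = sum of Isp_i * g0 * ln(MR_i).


dV1 = 321 * 9.81 * ln(4.7) = 4873.3 m/s
dV2 = 407 * 9.81 * ln(3.3) = 4766.9 m/s
Total dV = 4873.3 + 4766.9 = 9640.2 m/s ~ 9640 m/s

9640 m/s


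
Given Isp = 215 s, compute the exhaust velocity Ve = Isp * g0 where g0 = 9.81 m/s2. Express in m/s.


Ve = Isp * g0 = 215 * 9.81 = 2109.2 m/s

2109.2 m/s


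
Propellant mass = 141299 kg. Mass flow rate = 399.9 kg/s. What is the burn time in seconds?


tb = 141299 / 399.9 = 353.3 s

353.3 s


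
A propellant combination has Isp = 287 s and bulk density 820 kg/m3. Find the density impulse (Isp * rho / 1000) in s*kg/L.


rho*Isp = 287 * 820 / 1000 = 235 s*kg/L

235 s*kg/L


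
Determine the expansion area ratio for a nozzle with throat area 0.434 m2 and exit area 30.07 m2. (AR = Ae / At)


AR = 30.07 / 0.434 = 69.3

69.3


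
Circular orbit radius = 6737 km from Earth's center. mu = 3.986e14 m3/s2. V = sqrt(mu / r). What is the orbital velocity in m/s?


V = sqrt(3.986e14 / 6737000) = 7692 m/s

7692 m/s


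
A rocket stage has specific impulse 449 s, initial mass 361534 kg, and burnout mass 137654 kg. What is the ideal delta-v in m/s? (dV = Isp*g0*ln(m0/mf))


Ve = 449 * 9.81 = 4404.69 m/s
dV = 4404.69 * ln(361534/137654) = 4253 m/s

4253 m/s


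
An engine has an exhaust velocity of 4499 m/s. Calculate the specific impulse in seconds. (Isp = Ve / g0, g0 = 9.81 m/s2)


Isp = Ve / g0 = 4499 / 9.81 = 458.6 s

458.6 s


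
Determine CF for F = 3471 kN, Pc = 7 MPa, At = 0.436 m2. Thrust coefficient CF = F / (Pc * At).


CF = 3471000 / (7e6 * 0.436) = 1.14

1.14


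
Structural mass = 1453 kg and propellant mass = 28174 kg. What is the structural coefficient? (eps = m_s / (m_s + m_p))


eps = 1453 / (1453 + 28174) = 0.049

0.049


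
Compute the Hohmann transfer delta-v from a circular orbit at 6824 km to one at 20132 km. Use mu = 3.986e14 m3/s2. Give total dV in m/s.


V1 = sqrt(mu/r1) = 7642.74 m/s
dV1 = V1*(sqrt(2*r2/(r1+r2)) - 1) = 1697.97 m/s
V2 = sqrt(mu/r2) = 4449.64 m/s
dV2 = V2*(1 - sqrt(2*r1/(r1+r2))) = 1283.49 m/s
Total dV = 2981 m/s

2981 m/s


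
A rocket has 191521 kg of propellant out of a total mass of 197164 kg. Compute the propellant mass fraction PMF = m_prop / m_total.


PMF = 191521 / 197164 = 0.971

0.971


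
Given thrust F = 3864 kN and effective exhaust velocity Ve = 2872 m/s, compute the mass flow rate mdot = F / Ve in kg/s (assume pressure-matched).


mdot = F / Ve = 3864000 / 2872 = 1345.4 kg/s

1345.4 kg/s


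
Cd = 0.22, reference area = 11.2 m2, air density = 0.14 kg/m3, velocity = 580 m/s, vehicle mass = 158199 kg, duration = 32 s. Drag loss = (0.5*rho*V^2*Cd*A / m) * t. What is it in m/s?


D = 0.5 * 0.14 * 580^2 * 0.22 * 11.2 = 58022.27 N
a = 58022.27 / 158199 = 0.3668 m/s2
dV = 0.3668 * 32 = 11.7 m/s

11.7 m/s


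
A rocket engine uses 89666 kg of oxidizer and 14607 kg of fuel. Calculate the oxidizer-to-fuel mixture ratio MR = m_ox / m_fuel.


MR = 89666 / 14607 = 6.14

6.14


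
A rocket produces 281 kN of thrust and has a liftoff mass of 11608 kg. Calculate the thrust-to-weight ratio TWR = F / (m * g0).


TWR = 281000 / (11608 * 9.81) = 2.47

2.47


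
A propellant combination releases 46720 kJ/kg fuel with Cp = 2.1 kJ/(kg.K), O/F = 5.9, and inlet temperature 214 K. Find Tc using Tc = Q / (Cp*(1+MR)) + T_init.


Tc = 46720 / (2.1 * (1 + 5.9)) + 214 = 3438 K

3438 K


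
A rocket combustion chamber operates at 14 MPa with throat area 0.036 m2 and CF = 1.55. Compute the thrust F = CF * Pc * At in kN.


F = 1.55 * 14e6 * 0.036 = 781200.0 N = 781.2 kN

781.2 kN


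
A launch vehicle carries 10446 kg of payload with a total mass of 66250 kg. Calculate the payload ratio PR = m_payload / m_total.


PR = 10446 / 66250 = 0.1577

0.1577


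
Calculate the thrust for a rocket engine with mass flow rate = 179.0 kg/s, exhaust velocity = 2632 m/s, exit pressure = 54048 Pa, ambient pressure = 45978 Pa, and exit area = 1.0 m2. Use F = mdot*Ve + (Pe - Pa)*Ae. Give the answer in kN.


F = 179.0 * 2632 + (54048 - 45978) * 1.0 = 479198.0 N = 479.2 kN

479.2 kN


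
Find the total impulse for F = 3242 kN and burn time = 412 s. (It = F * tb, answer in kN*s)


It = 3242 * 412 = 1335704 kN*s

1335704 kN*s


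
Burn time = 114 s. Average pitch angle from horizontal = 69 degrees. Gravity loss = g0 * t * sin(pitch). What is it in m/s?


GL = 9.81 * 114 * sin(69 deg) = 1044 m/s

1044 m/s


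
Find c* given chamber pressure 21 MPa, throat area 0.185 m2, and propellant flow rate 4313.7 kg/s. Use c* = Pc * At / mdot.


c* = 21e6 * 0.185 / 4313.7 = 901 m/s

901 m/s


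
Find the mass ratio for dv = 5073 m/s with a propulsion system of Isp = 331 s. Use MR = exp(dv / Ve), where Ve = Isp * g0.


Ve = 331 * 9.81 = 3247.11 m/s
MR = exp(5073 / 3247.11) = 4.77

4.77


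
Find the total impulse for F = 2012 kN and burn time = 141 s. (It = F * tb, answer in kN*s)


It = 2012 * 141 = 283692 kN*s

283692 kN*s


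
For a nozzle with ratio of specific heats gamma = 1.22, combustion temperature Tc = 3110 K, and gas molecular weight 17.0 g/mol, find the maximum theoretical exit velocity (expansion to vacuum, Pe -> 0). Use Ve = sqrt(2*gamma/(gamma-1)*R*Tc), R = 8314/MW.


R = 8314 / 17.0 = 489.06 J/(kg.K)
Ve = sqrt(2 * 1.22 / (1.22 - 1) * 489.06 * 3110) = 4107 m/s

4107 m/s


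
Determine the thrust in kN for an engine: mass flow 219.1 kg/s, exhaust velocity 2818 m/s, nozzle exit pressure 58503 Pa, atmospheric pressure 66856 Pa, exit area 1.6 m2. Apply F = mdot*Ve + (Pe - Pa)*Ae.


F = 219.1 * 2818 + (58503 - 66856) * 1.6 = 604059.0 N = 604.1 kN

604.1 kN


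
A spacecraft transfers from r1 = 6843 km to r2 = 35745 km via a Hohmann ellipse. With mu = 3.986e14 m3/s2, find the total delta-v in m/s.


V1 = sqrt(mu/r1) = 7632.12 m/s
dV1 = V1*(sqrt(2*r2/(r1+r2)) - 1) = 2256.24 m/s
V2 = sqrt(mu/r2) = 3339.34 m/s
dV2 = V2*(1 - sqrt(2*r1/(r1+r2))) = 1446.32 m/s
Total dV = 3703 m/s

3703 m/s


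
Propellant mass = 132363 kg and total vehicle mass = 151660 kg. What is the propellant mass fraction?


PMF = 132363 / 151660 = 0.873

0.873


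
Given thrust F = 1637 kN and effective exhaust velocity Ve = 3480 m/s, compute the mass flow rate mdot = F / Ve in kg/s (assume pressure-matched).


mdot = F / Ve = 1637000 / 3480 = 470.4 kg/s

470.4 kg/s


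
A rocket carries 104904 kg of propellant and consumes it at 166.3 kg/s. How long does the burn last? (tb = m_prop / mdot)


tb = 104904 / 166.3 = 630.8 s

630.8 s


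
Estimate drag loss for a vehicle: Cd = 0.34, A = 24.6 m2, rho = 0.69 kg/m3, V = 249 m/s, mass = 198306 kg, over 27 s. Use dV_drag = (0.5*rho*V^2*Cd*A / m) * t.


D = 0.5 * 0.69 * 249^2 * 0.34 * 24.6 = 178908.85 N
a = 178908.85 / 198306 = 0.9022 m/s2
dV = 0.9022 * 27 = 24.4 m/s

24.4 m/s


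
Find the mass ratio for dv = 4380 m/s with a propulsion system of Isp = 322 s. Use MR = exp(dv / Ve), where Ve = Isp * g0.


Ve = 322 * 9.81 = 3158.82 m/s
MR = exp(4380 / 3158.82) = 4.001

4.001


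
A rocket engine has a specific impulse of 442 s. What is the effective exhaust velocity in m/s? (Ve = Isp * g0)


Ve = Isp * g0 = 442 * 9.81 = 4336.0 m/s

4336.0 m/s
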